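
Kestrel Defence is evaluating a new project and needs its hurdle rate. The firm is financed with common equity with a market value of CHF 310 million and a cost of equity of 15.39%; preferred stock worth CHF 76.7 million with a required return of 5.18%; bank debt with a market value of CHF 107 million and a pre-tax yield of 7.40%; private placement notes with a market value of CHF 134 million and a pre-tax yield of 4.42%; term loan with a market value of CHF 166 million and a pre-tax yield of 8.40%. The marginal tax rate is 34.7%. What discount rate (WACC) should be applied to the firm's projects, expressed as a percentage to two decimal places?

8.80%

Total capital V = 310 + 76.7 + 107 + 134 + 166 = 793.7.
Equity: weight = 310/793.7 = 0.3906; cost = 15.39%.
Preferred: weight = 76.7/793.7 = 0.0966; cost = 5.18%.
Bank debt: weight = 107/793.7 = 0.1348; after-tax cost = 7.4% × (1 − 34.7%) = 4.8322%.
Private placement notes: weight = 134/793.7 = 0.1688; after-tax cost = 4.42% × (1 − 34.7%) = 2.8863%.
Term loan: weight = 166/793.7 = 0.2091; after-tax cost = 8.4% × (1 − 34.7%) = 5.4852%.
WACC = 0.3906 × 15.3900% + 0.0966 × 5.1800% + 0.1348 × 4.8322% + 0.1688 × 2.8863% + 0.2091 × 5.4852% = 8.7975%.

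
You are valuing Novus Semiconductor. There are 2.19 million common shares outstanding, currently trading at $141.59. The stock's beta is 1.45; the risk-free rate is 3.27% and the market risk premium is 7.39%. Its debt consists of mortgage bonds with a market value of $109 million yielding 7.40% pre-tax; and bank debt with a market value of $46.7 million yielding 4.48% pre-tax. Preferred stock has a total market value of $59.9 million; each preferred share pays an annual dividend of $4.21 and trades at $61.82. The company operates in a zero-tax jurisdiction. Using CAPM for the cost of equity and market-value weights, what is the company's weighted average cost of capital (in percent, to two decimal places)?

Cost of equity via CAPM: Re = 3.27% + 1.45 × 7.39% = 13.9855%.
Cost of preferred: Rp = 4.21 / 61.82 = 6.8101%.
Market value of equity E = 141.59 × 2.19m = 310.0821m.
Total capital V = 310.0821 + 59.9 + 109 + 46.7 = 525.6821.
Equity: weight = 310.0821/525.6821 = 0.5899; cost = 13.9855%.
Preferred: weight = 59.9/525.6821 = 0.1139; cost = 6.8101%.
Mortgage bonds: weight = 109/525.6821 = 0.2073; after-tax cost = 7.4% × (1 − 0%) = 7.4000%.
Bank debt: weight = 46.7/525.6821 = 0.0888; after-tax cost = 4.48% × (1 − 0%) = 4.4800%.
WACC = 0.5899 × 13.9855% + 0.1139 × 6.8101% + 0.2073 × 7.4000% + 0.0888 × 4.4800% = 10.9579%.

10.96%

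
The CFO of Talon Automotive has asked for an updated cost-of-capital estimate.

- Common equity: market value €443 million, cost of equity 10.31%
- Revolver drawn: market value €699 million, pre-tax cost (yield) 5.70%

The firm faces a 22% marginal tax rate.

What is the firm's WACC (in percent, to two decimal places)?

6.72%

Total capital V = 443 + 699 = 1142.
Equity: weight = 443/1142 = 0.3879; cost = 10.31%.
Revolver drawn: weight = 699/1142 = 0.6121; after-tax cost = 5.7% × (1 − 22%) = 4.4460%.
WACC = 0.3879 × 10.3100% + 0.6121 × 4.4460% = 6.7207%.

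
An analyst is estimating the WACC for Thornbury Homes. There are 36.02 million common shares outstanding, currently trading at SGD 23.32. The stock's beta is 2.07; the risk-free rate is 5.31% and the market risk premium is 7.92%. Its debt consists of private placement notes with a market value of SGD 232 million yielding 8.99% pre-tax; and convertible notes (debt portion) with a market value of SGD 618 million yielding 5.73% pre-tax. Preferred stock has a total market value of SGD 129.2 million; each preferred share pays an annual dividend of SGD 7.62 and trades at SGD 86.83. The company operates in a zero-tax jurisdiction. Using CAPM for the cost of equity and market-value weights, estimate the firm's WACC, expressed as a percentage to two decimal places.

Cost of equity via CAPM: Re = 5.31% + 2.07 × 7.92% = 21.7044%.
Cost of preferred: Rp = 7.62 / 86.83 = 8.7758%.
Market value of equity E = 23.32 × 36.02m = 839.9864m.
Total capital V = 839.9864 + 129.2 + 232 + 618 = 1819.1864.
Equity: weight = 839.9864/1819.1864 = 0.4617; cost = 21.7044%.
Preferred: weight = 129.2/1819.1864 = 0.0710; cost = 8.7758%.
Private placement notes: weight = 232/1819.1864 = 0.1275; after-tax cost = 8.99% × (1 − 0%) = 8.9900%.
Convertible notes (debt portion): weight = 618/1819.1864 = 0.3397; after-tax cost = 5.73% × (1 − 0%) = 5.7300%.
WACC = 0.4617 × 21.7044% + 0.0710 × 8.7758% + 0.1275 × 8.9900% + 0.3397 × 5.7300% = 13.7380%.

13.74%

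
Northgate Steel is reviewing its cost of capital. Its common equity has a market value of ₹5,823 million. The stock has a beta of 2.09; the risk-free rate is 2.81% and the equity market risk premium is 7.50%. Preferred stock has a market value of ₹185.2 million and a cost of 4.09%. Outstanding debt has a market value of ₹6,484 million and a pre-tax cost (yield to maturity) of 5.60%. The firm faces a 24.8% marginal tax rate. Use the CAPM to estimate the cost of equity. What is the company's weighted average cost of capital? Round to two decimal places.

Cost of equity via CAPM: Re = 2.81% + 2.09 × 7.5% = 18.4850%.
Total capital V = 5823 + 185.2 + 6484 = 12492.2.
Equity: weight = 5823/12492.2 = 0.4661; cost = 18.485%.
Preferred: weight = 185.2/12492.2 = 0.0148; cost = 4.09%.
Debt: weight = 6484/12492.2 = 0.5190; after-tax cost = 5.6% × (1 − 24.8%) = 4.2112%.
WACC = 0.4661 × 18.4850% + 0.0148 × 4.0900% + 0.5190 × 4.2112% = 10.8629%.

10.86%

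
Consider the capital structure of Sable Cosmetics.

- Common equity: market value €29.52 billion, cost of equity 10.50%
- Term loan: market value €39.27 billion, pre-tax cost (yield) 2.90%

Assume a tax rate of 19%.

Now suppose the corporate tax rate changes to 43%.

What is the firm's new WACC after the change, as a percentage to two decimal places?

5.45%

After the change:
Total capital V = 29.52 + 39.27 = 68.79.
Equity: weight = 29.52/68.79 = 0.4291; cost = 10.5%.
Term loan: weight = 39.27/68.79 = 0.5709; after-tax cost = 2.9% × (1 − 43%) = 1.6530%.
WACC = 0.4291 × 10.5000% + 0.5709 × 1.6530% = 5.4495%.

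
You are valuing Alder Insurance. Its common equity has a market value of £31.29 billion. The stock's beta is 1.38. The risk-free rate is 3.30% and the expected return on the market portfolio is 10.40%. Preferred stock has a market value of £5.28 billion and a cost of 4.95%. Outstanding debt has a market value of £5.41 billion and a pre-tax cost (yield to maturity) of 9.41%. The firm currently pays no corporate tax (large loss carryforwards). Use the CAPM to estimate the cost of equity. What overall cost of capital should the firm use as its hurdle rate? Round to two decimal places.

Market risk premium = 10.4% − 3.3% = 7.1%.
Cost of equity via CAPM: Re = 3.3% + 1.38 × 7.1% = 13.0980%.
Total capital V = 31.29 + 5.28 + 5.41 = 41.98.
Equity: weight = 31.29/41.98 = 0.7454; cost = 13.098%.
Preferred: weight = 5.28/41.98 = 0.1258; cost = 4.95%.
Debt: weight = 5.41/41.98 = 0.1289; after-tax cost = 9.41% × (1 − 0%) = 9.4100%.
WACC = 0.7454 × 13.0980% + 0.1258 × 4.9500% + 0.1289 × 9.4100% = 11.5979%.

11.60%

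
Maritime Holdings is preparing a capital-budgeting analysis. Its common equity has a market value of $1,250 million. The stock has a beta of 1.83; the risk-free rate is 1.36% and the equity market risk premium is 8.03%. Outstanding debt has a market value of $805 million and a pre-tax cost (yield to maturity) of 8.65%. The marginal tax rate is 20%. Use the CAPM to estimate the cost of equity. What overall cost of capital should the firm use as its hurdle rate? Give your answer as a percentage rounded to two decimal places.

12.48%

Cost of equity via CAPM: Re = 1.36% + 1.83 × 8.03% = 16.0549%.
Total capital V = 1250 + 805 = 2055.
Equity: weight = 1250/2055 = 0.6083; cost = 16.0549%.
Debt: weight = 805/2055 = 0.3917; after-tax cost = 8.65% × (1 − 20%) = 6.9200%.
WACC = 0.6083 × 16.0549% + 0.3917 × 6.9200% = 12.4765%.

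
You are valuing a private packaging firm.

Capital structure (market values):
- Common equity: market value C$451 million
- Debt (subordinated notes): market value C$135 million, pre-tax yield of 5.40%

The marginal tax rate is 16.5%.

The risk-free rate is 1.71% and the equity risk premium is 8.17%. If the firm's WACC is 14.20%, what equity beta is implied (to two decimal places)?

1.88

Total capital V = 451 + 135 = 586.
Equity weight = 451/586 = 0.7696.
Subordinated notes weight = 135/586 = 0.2304.
Debt contribution = 0.2304 × 5.4% × (1 − 16.5%) = 1.0388%.
Required equity contribution = 14.2% − 1.0388% = 13.1612%  ⇒  Re = 17.1009%.
CAPM: 17.1009% = 1.71% + β × 8.17%  ⇒  β = 1.8838.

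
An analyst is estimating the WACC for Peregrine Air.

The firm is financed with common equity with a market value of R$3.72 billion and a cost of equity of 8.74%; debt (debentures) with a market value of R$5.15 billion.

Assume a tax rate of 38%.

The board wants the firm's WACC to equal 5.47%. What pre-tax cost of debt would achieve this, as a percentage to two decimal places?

5.01%

Total capital V = 3.72 + 5.15 = 8.87.
Equity weight = 3.72/8.87 = 0.4194.
Debentures weight = 5.15/8.87 = 0.5806.
Equity contribution = 0.4194 × 8.74% = 3.6655%.
Remaining for debt = 5.47% − 3.6655% = 1.8045%.
Rd × (1 − 38%) × 0.5806 = 1.8045%  ⇒  Rd = 5.0129%.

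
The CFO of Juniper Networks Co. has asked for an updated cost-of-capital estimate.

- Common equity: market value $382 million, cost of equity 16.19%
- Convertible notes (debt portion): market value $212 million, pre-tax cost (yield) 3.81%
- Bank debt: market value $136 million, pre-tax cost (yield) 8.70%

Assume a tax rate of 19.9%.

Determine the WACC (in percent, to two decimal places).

10.66%

Total capital V = 382 + 212 + 136 = 730.
Equity: weight = 382/730 = 0.5233; cost = 16.19%.
Convertible notes (debt portion): weight = 212/730 = 0.2904; after-tax cost = 3.81% × (1 − 19.9%) = 3.0518%.
Bank debt: weight = 136/730 = 0.1863; after-tax cost = 8.7% × (1 − 19.9%) = 6.9687%.
WACC = 0.5233 × 16.1900% + 0.2904 × 3.0518% + 0.1863 × 6.9687% = 10.6566%.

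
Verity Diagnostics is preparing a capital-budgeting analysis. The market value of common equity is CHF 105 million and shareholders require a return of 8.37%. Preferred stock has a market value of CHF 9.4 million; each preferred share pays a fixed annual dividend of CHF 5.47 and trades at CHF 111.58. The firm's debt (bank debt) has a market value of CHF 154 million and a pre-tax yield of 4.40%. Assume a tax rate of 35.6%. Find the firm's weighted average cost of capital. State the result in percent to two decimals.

Cost of preferred: Rp = 5.47 / 111.58 = 4.9023%.
Total capital V = 105 + 9.4 + 154 = 268.4.
Equity: weight = 105/268.4 = 0.3912; cost = 8.37%.
Preferred: weight = 9.4/268.4 = 0.0350; cost = 4.9023%.
Bank debt: weight = 154/268.4 = 0.5738; after-tax cost = 4.4% × (1 − 35.6%) = 2.8336%.
WACC = 0.3912 × 8.3700% + 0.0350 × 4.9023% + 0.5738 × 2.8336% = 5.0719%.

5.07%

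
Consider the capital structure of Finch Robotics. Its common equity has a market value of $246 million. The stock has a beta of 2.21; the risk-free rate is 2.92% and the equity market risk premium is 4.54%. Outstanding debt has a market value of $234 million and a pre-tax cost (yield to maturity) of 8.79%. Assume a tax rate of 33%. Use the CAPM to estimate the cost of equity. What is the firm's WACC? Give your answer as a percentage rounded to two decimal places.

9.51%

Cost of equity via CAPM: Re = 2.92% + 2.21 × 4.54% = 12.9534%.
Total capital V = 246 + 234 = 480.
Equity: weight = 246/480 = 0.5125; cost = 12.9534%.
Debt: weight = 234/480 = 0.4875; after-tax cost = 8.79% × (1 − 33%) = 5.8893%.
WACC = 0.5125 × 12.9534% + 0.4875 × 5.8893% = 9.5097%.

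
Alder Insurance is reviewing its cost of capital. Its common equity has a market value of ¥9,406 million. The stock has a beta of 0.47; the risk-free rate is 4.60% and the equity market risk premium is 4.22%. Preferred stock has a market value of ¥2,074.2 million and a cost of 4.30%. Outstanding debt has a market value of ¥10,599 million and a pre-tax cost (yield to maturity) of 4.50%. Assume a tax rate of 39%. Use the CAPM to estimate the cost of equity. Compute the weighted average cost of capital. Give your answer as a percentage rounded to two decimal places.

4.53%

Cost of equity via CAPM: Re = 4.6% + 0.47 × 4.22% = 6.5834%.
Total capital V = 9406 + 2074.2 + 10599 = 22079.2.
Equity: weight = 9406/22079.2 = 0.4260; cost = 6.5834%.
Preferred: weight = 2074.2/22079.2 = 0.0939; cost = 4.3%.
Debt: weight = 10599/22079.2 = 0.4800; after-tax cost = 4.5% × (1 − 39%) = 2.7450%.
WACC = 0.4260 × 6.5834% + 0.0939 × 4.3000% + 0.4800 × 2.7450% = 4.5263%.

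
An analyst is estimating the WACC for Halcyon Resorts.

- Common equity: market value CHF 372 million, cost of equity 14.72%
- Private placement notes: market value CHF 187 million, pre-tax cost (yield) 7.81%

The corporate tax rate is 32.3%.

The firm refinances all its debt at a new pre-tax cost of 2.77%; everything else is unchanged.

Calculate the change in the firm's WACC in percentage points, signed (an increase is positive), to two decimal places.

-1.14 pp

Current WACC:
Total capital V = 372 + 187 = 559.
Equity: weight = 372/559 = 0.6655; cost = 14.72%.
Private placement notes: weight = 187/559 = 0.3345; after-tax cost = 7.81% × (1 − 32.3%) = 5.2874%.
WACC = 0.6655 × 14.7200% + 0.3345 × 5.2874% = 11.5645%.
After the change:
Total capital V = 372 + 187 = 559.
Equity: weight = 372/559 = 0.6655; cost = 14.72%.
Private placement notes: weight = 187/559 = 0.3345; after-tax cost = 2.77% × (1 − 32.3%) = 1.8753%.
WACC = 0.6655 × 14.7200% + 0.3345 × 1.8753% = 10.4231%.
Change in WACC = 10.4231% − 11.5645% = -1.1414 pp.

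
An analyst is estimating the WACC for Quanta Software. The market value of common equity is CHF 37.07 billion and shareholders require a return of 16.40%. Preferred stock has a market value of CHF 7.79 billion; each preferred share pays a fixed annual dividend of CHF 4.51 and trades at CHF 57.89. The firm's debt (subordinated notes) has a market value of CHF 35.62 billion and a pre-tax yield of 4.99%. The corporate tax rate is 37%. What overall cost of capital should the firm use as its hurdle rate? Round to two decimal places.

Cost of preferred: Rp = 4.51 / 57.89 = 7.7906%.
Total capital V = 37.07 + 7.79 + 35.62 = 80.48.
Equity: weight = 37.07/80.48 = 0.4606; cost = 16.4%.
Preferred: weight = 7.79/80.48 = 0.0968; cost = 7.7906%.
Subordinated notes: weight = 35.62/80.48 = 0.4426; after-tax cost = 4.99% × (1 − 37%) = 3.1437%.
WACC = 0.4606 × 16.4000% + 0.0968 × 7.7906% + 0.4426 × 3.1437% = 9.6995%.

9.70%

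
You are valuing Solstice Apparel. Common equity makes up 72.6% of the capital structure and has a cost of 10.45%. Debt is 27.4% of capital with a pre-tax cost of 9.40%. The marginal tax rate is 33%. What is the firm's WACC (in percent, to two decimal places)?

After-tax cost of debt = 9.4% × (1 − 33%) = 6.2980%.
WACC = 0.726 × 10.4500% + 0.274 × 6.2980% = 9.3124%.

9.31%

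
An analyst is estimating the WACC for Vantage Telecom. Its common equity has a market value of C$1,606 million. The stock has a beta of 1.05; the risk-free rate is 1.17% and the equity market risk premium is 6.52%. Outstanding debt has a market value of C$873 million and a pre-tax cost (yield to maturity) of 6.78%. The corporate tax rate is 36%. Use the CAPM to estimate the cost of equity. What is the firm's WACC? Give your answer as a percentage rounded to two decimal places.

Cost of equity via CAPM: Re = 1.17% + 1.05 × 6.52% = 8.0160%.
Total capital V = 1606 + 873 = 2479.
Equity: weight = 1606/2479 = 0.6478; cost = 8.016%.
Debt: weight = 873/2479 = 0.3522; after-tax cost = 6.78% × (1 − 36%) = 4.3392%.
WACC = 0.6478 × 8.0160% + 0.3522 × 4.3392% = 6.7212%.

6.72%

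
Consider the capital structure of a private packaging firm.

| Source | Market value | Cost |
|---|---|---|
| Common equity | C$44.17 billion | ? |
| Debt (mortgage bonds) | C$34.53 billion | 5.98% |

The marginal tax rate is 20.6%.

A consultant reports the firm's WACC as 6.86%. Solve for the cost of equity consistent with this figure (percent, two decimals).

8.51%

Total capital V = 44.17 + 34.53 = 78.7.
Equity weight = 44.17/78.7 = 0.5612.
Mortgage bonds weight = 34.53/78.7 = 0.4388.
Debt contribution = 0.4388 × 5.98% × (1 − 20.6%) = 2.0833%.
Required equity contribution = 6.86% − 2.0833% = 4.7767%.
Re = 4.7767% / 0.5612 = 8.5110%.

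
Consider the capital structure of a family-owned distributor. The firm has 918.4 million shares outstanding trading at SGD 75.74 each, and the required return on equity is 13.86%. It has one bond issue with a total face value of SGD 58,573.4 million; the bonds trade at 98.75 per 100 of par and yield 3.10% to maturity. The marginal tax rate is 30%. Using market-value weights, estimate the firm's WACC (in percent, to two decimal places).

8.55%

Market value of equity E = 75.74 × 918.4m = 69559.616m. Market value of debt D = 58573.4m × 98.75/100 = 57841.2325m.
Total capital V = 69559.616 + 57841.2325 = 127400.8485.
Equity: weight = 69559.616/127400.8485 = 0.5460; cost = 13.86%.
Bonds outstanding: weight = 57841.2325/127400.8485 = 0.4540; after-tax cost = 3.1% × (1 − 30%) = 2.1700%.
WACC = 0.5460 × 13.8600% + 0.4540 × 2.1700% = 8.5526%.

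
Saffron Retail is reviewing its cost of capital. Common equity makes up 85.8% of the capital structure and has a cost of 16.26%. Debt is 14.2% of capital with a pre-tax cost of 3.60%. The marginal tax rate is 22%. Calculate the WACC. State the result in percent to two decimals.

After-tax cost of debt = 3.6% × (1 − 22%) = 2.8080%.
WACC = 0.858 × 16.2600% + 0.142 × 2.8080% = 14.3498%.

14.35%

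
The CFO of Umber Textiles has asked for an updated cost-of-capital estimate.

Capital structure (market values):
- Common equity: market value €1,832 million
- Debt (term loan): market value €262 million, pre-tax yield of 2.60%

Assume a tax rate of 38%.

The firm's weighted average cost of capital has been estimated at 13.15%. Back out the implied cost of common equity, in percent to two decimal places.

Total capital V = 1832 + 262 = 2094.
Equity weight = 1832/2094 = 0.8749.
Term loan weight = 262/2094 = 0.1251.
Debt contribution = 0.1251 × 2.6% × (1 − 38%) = 0.2017%.
Required equity contribution = 13.15% − 0.2017% = 12.9483%.
Re = 12.9483% / 0.8749 = 14.8001%.

14.80%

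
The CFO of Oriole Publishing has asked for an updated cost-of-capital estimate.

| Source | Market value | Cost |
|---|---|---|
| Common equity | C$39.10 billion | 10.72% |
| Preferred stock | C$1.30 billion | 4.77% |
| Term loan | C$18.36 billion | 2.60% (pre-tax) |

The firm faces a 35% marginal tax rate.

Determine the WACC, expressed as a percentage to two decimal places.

Total capital V = 39.1 + 1.3 + 18.36 = 58.76.
Equity: weight = 39.1/58.76 = 0.6654; cost = 10.72%.
Preferred: weight = 1.3/58.76 = 0.0221; cost = 4.77%.
Term loan: weight = 18.36/58.76 = 0.3125; after-tax cost = 2.6% × (1 − 35%) = 1.6900%.
WACC = 0.6654 × 10.7200% + 0.0221 × 4.7700% + 0.3125 × 1.6900% = 7.7669%.

7.77%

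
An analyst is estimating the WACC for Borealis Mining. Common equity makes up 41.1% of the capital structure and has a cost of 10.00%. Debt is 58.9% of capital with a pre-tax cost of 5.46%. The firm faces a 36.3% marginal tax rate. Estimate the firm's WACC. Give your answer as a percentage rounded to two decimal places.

6.16%

After-tax cost of debt = 5.46% × (1 − 36.3%) = 3.4780%.
WACC = 0.411 × 10.0000% + 0.589 × 3.4780% = 6.1586%.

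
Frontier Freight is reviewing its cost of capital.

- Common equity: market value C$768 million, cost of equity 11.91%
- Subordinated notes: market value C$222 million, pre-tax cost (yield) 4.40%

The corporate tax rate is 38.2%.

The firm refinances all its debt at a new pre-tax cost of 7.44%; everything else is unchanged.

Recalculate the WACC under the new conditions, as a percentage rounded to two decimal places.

After the change:
Total capital V = 768 + 222 = 990.
Equity: weight = 768/990 = 0.7758; cost = 11.91%.
Subordinated notes: weight = 222/990 = 0.2242; after-tax cost = 7.44% × (1 − 38.2%) = 4.5979%.
WACC = 0.7758 × 11.9100% + 0.2242 × 4.5979% = 10.2703%.

10.27%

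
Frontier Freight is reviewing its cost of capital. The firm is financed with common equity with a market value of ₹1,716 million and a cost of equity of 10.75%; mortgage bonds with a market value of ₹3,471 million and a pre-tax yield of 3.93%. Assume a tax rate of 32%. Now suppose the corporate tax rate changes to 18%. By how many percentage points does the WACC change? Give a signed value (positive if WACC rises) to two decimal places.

Current WACC:
Total capital V = 1716 + 3471 = 5187.
Equity: weight = 1716/5187 = 0.3308; cost = 10.75%.
Mortgage bonds: weight = 3471/5187 = 0.6692; after-tax cost = 3.93% × (1 − 32%) = 2.6724%.
WACC = 0.3308 × 10.7500% + 0.6692 × 2.6724% = 5.3447%.
After the change:
Total capital V = 1716 + 3471 = 5187.
Equity: weight = 1716/5187 = 0.3308; cost = 10.75%.
Mortgage bonds: weight = 3471/5187 = 0.6692; after-tax cost = 3.93% × (1 − 18%) = 3.2226%.
WACC = 0.3308 × 10.7500% + 0.6692 × 3.2226% = 5.7129%.
Change in WACC = 5.7129% − 5.3447% = 0.3682 pp.

+0.37 pp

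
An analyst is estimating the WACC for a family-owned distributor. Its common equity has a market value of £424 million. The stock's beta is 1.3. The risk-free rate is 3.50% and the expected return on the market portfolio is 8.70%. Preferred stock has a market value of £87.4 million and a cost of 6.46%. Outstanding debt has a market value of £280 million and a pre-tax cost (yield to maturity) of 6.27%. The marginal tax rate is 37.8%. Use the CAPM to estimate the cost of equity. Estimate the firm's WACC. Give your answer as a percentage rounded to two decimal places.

7.59%

Market risk premium = 8.7% − 3.5% = 5.2%.
Cost of equity via CAPM: Re = 3.5% + 1.3 × 5.2% = 10.2600%.
Total capital V = 424 + 87.4 + 280 = 791.4.
Equity: weight = 424/791.4 = 0.5358; cost = 10.26%.
Preferred: weight = 87.4/791.4 = 0.1104; cost = 6.46%.
Debt: weight = 280/791.4 = 0.3538; after-tax cost = 6.27% × (1 − 37.8%) = 3.8999%.
WACC = 0.5358 × 10.2600% + 0.1104 × 6.4600% + 0.3538 × 3.8999% = 7.5901%.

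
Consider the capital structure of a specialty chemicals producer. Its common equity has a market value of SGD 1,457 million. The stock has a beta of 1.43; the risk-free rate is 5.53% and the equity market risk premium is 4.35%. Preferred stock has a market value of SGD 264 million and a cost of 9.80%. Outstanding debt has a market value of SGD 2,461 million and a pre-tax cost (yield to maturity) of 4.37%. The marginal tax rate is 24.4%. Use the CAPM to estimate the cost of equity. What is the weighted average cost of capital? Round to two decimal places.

6.66%

Cost of equity via CAPM: Re = 5.53% + 1.43 × 4.35% = 11.7505%.
Total capital V = 1457 + 264 + 2461 = 4182.
Equity: weight = 1457/4182 = 0.3484; cost = 11.7505%.
Preferred: weight = 264/4182 = 0.0631; cost = 9.8%.
Debt: weight = 2461/4182 = 0.5885; after-tax cost = 4.37% × (1 − 24.4%) = 3.3037%.
WACC = 0.3484 × 11.7505% + 0.0631 × 9.8000% + 0.5885 × 3.3037% = 6.6567%.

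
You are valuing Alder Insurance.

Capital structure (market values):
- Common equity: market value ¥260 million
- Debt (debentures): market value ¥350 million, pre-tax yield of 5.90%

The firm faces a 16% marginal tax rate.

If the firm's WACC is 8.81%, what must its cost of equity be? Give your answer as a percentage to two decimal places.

Total capital V = 260 + 350 = 610.
Equity weight = 260/610 = 0.4262.
Debentures weight = 350/610 = 0.5738.
Debt contribution = 0.5738 × 5.9% × (1 − 16%) = 2.8436%.
Required equity contribution = 8.81% − 2.8436% = 5.9664%.
Re = 5.9664% / 0.4262 = 13.9981%.

14.00%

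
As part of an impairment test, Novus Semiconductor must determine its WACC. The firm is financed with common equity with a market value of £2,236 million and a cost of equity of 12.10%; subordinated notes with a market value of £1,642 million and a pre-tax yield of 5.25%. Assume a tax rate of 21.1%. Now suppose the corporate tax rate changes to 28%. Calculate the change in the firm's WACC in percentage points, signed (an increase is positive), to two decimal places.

-0.15 pp

Current WACC:
Total capital V = 2236 + 1642 = 3878.
Equity: weight = 2236/3878 = 0.5766; cost = 12.1%.
Subordinated notes: weight = 1642/3878 = 0.4234; after-tax cost = 5.25% × (1 − 21.1%) = 4.1422%.
WACC = 0.5766 × 12.1000% + 0.4234 × 4.1422% = 8.7306%.
After the change:
Total capital V = 2236 + 1642 = 3878.
Equity: weight = 2236/3878 = 0.5766; cost = 12.1%.
Subordinated notes: weight = 1642/3878 = 0.4234; after-tax cost = 5.25% × (1 − 28%) = 3.7800%.
WACC = 0.5766 × 12.1000% + 0.4234 × 3.7800% = 8.5772%.
Change in WACC = 8.5772% − 8.7306% = -0.1534 pp.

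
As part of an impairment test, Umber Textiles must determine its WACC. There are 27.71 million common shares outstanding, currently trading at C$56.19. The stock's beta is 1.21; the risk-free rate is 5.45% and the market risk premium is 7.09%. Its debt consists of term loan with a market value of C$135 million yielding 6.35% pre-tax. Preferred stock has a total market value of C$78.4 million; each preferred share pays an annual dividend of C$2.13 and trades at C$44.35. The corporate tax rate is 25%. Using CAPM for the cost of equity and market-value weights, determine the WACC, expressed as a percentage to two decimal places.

12.91%

Cost of equity via CAPM: Re = 5.45% + 1.21 × 7.09% = 14.0289%.
Cost of preferred: Rp = 2.13 / 44.35 = 4.8027%.
Market value of equity E = 56.19 × 27.71m = 1557.0249m.
Total capital V = 1557.0249 + 78.4 + 135 = 1770.4249.
Equity: weight = 1557.0249/1770.4249 = 0.8795; cost = 14.0289%.
Preferred: weight = 78.4/1770.4249 = 0.0443; cost = 4.8027%.
Term loan: weight = 135/1770.4249 = 0.0763; after-tax cost = 6.35% × (1 − 25%) = 4.7625%.
WACC = 0.8795 × 14.0289% + 0.0443 × 4.8027% + 0.0763 × 4.7625% = 12.9137%.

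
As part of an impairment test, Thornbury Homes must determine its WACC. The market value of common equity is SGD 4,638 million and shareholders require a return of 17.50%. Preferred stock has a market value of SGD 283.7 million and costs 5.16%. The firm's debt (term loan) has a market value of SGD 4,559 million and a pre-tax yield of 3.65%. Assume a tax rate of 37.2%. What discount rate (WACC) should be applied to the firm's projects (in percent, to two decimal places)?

9.82%

Total capital V = 4638 + 283.7 + 4559 = 9480.7.
Equity: weight = 4638/9480.7 = 0.4892; cost = 17.5%.
Preferred: weight = 283.7/9480.7 = 0.0299; cost = 5.16%.
Term loan: weight = 4559/9480.7 = 0.4809; after-tax cost = 3.65% × (1 − 37.2%) = 2.2922%.
WACC = 0.4892 × 17.5000% + 0.0299 × 5.1600% + 0.4809 × 2.2922% = 9.8177%.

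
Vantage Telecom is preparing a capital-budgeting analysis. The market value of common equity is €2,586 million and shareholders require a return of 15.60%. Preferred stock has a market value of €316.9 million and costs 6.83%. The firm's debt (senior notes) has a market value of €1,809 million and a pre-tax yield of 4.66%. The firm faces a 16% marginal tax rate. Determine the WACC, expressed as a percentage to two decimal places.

Total capital V = 2586 + 316.9 + 1809 = 4711.9.
Equity: weight = 2586/4711.9 = 0.5488; cost = 15.6%.
Preferred: weight = 316.9/4711.9 = 0.0673; cost = 6.83%.
Senior notes: weight = 1809/4711.9 = 0.3839; after-tax cost = 4.66% × (1 − 16%) = 3.9144%.
WACC = 0.5488 × 15.6000% + 0.0673 × 6.8300% + 0.3839 × 3.9144% = 10.5238%.

10.52%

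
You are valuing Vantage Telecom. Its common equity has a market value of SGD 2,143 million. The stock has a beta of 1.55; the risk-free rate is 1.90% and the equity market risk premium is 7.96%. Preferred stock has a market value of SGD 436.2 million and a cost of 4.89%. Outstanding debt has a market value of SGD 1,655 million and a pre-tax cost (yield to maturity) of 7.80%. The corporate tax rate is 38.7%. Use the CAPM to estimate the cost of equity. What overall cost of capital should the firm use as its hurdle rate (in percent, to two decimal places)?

Cost of equity via CAPM: Re = 1.9% + 1.55 × 7.96% = 14.2380%.
Total capital V = 2143 + 436.2 + 1655 = 4234.2.
Equity: weight = 2143/4234.2 = 0.5061; cost = 14.238%.
Preferred: weight = 436.2/4234.2 = 0.1030; cost = 4.89%.
Debt: weight = 1655/4234.2 = 0.3909; after-tax cost = 7.8% × (1 − 38.7%) = 4.7814%.
WACC = 0.5061 × 14.2380% + 0.1030 × 4.8900% + 0.3909 × 4.7814% = 9.5787%.

9.58%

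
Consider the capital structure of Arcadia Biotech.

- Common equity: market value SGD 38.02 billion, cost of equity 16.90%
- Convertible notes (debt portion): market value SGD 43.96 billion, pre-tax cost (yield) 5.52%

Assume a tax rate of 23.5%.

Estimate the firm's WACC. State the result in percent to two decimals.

10.10%

Total capital V = 38.02 + 43.96 = 81.98.
Equity: weight = 38.02/81.98 = 0.4638; cost = 16.9%.
Convertible notes (debt portion): weight = 43.96/81.98 = 0.5362; after-tax cost = 5.52% × (1 − 23.5%) = 4.2228%.
WACC = 0.4638 × 16.9000% + 0.5362 × 4.2228% = 10.1021%.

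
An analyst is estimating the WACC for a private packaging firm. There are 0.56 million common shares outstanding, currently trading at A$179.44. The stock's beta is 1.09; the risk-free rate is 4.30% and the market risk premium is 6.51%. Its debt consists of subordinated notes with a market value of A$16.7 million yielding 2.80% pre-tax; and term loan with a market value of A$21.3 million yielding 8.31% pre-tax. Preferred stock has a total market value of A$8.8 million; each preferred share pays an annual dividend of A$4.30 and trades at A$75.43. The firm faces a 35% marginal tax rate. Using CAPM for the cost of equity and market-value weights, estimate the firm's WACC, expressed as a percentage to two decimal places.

Cost of equity via CAPM: Re = 4.3% + 1.09 × 6.51% = 11.3959%.
Cost of preferred: Rp = 4.3 / 75.43 = 5.7006%.
Market value of equity E = 179.44 × 0.56m = 100.4864m.
Total capital V = 100.4864 + 8.8 + 16.7 + 21.3 = 147.2864.
Equity: weight = 100.4864/147.2864 = 0.6823; cost = 11.3959%.
Preferred: weight = 8.8/147.2864 = 0.0597; cost = 5.7006%.
Subordinated notes: weight = 16.7/147.2864 = 0.1134; after-tax cost = 2.8% × (1 − 35%) = 1.8200%.
Term loan: weight = 21.3/147.2864 = 0.1446; after-tax cost = 8.31% × (1 − 35%) = 5.4015%.
WACC = 0.6823 × 11.3959% + 0.0597 × 5.7006% + 0.1134 × 1.8200% + 0.1446 × 5.4015% = 9.1030%.

9.10%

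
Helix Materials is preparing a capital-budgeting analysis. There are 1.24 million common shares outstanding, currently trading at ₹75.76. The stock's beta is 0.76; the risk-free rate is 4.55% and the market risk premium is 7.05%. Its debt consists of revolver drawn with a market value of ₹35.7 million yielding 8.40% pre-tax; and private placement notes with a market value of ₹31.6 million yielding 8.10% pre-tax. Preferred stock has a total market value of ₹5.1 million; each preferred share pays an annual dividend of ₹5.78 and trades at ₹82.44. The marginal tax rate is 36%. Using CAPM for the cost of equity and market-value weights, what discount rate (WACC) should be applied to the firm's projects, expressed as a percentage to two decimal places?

Cost of equity via CAPM: Re = 4.55% + 0.76 × 7.05% = 9.9080%.
Cost of preferred: Rp = 5.78 / 82.44 = 7.0112%.
Market value of equity E = 75.76 × 1.24m = 93.9424m.
Total capital V = 93.9424 + 5.1 + 35.7 + 31.6 = 166.3424.
Equity: weight = 93.9424/166.3424 = 0.5648; cost = 9.908%.
Preferred: weight = 5.1/166.3424 = 0.0307; cost = 7.0112%.
Revolver drawn: weight = 35.7/166.3424 = 0.2146; after-tax cost = 8.4% × (1 − 36%) = 5.3760%.
Private placement notes: weight = 31.6/166.3424 = 0.1900; after-tax cost = 8.1% × (1 − 36%) = 5.1840%.
WACC = 0.5648 × 9.9080% + 0.0307 × 7.0112% + 0.2146 × 5.3760% + 0.1900 × 5.1840% = 7.9491%.

7.95%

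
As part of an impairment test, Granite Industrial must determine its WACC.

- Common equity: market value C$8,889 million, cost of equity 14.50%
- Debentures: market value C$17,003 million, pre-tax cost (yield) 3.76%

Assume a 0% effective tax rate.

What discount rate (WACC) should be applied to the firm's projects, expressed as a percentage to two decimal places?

Total capital V = 8889 + 17003 = 25892.
Equity: weight = 8889/25892 = 0.3433; cost = 14.5%.
Debentures: weight = 17003/25892 = 0.6567; after-tax cost = 3.76% × (1 − 0%) = 3.7600%.
WACC = 0.3433 × 14.5000% + 0.6567 × 3.7600% = 7.4472%.

7.45%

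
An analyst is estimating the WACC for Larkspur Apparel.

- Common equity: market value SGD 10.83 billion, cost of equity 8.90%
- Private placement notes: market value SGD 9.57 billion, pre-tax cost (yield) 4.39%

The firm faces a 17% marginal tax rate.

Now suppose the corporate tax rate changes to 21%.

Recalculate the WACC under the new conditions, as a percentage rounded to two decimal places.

After the change:
Total capital V = 10.83 + 9.57 = 20.4.
Equity: weight = 10.83/20.4 = 0.5309; cost = 8.9%.
Private placement notes: weight = 9.57/20.4 = 0.4691; after-tax cost = 4.39% × (1 − 21%) = 3.4681%.
WACC = 0.5309 × 8.9000% + 0.4691 × 3.4681% = 6.3518%.

6.35%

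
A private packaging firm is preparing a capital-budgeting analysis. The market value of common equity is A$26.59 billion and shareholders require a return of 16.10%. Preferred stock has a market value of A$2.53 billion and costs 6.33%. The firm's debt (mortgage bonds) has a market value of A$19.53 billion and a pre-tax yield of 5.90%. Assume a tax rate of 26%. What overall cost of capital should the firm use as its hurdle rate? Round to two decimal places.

Total capital V = 26.59 + 2.53 + 19.53 = 48.65.
Equity: weight = 26.59/48.65 = 0.5466; cost = 16.1%.
Preferred: weight = 2.53/48.65 = 0.0520; cost = 6.33%.
Mortgage bonds: weight = 19.53/48.65 = 0.4014; after-tax cost = 5.9% × (1 − 26%) = 4.3660%.
WACC = 0.5466 × 16.1000% + 0.0520 × 6.3300% + 0.4014 × 4.3660% = 10.8814%.

10.88%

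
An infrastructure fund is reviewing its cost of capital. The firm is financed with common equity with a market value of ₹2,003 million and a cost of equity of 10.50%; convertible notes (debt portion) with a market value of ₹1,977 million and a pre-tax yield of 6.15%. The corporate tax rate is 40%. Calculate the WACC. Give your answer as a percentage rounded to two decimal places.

Total capital V = 2003 + 1977 = 3980.
Equity: weight = 2003/3980 = 0.5033; cost = 10.5%.
Convertible notes (debt portion): weight = 1977/3980 = 0.4967; after-tax cost = 6.15% × (1 − 40%) = 3.6900%.
WACC = 0.5033 × 10.5000% + 0.4967 × 3.6900% = 7.1172%.

7.12%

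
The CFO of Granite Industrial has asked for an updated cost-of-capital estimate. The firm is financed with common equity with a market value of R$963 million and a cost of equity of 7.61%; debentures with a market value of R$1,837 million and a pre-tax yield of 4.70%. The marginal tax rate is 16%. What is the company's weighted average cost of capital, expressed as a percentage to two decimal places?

Total capital V = 963 + 1837 = 2800.
Equity: weight = 963/2800 = 0.3439; cost = 7.61%.
Debentures: weight = 1837/2800 = 0.6561; after-tax cost = 4.7% × (1 − 16%) = 3.9480%.
WACC = 0.3439 × 7.6100% + 0.6561 × 3.9480% = 5.2075%.

5.21%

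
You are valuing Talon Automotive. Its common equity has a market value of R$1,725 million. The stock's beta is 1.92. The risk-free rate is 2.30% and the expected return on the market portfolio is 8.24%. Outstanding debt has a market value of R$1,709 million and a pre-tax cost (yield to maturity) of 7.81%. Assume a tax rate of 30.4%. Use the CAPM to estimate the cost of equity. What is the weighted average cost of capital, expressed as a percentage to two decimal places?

9.59%

Market risk premium = 8.24% − 2.3% = 5.94%.
Cost of equity via CAPM: Re = 2.3% + 1.92 × 5.94% = 13.7048%.
Total capital V = 1725 + 1709 = 3434.
Equity: weight = 1725/3434 = 0.5023; cost = 13.7048%.
Debt: weight = 1709/3434 = 0.4977; after-tax cost = 7.81% × (1 − 30.4%) = 5.4358%.
WACC = 0.5023 × 13.7048% + 0.4977 × 5.4358% = 9.5895%.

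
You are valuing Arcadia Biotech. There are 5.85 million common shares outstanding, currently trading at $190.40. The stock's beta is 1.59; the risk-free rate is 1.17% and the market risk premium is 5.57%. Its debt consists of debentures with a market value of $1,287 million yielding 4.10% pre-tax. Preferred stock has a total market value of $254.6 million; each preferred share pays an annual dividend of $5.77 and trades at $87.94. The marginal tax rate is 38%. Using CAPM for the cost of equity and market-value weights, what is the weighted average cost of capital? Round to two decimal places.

6.07%

Cost of equity via CAPM: Re = 1.17% + 1.59 × 5.57% = 10.0263%.
Cost of preferred: Rp = 5.77 / 87.94 = 6.5613%.
Market value of equity E = 190.4 × 5.85m = 1113.84m.
Total capital V = 1113.84 + 254.6 + 1287 = 2655.44.
Equity: weight = 1113.84/2655.44 = 0.4195; cost = 10.0263%.
Preferred: weight = 254.6/2655.44 = 0.0959; cost = 6.5613%.
Debentures: weight = 1287/2655.44 = 0.4847; after-tax cost = 4.1% × (1 − 38%) = 2.5420%.
WACC = 0.4195 × 10.0263% + 0.0959 × 6.5613% + 0.4847 × 2.5420% = 6.0667%.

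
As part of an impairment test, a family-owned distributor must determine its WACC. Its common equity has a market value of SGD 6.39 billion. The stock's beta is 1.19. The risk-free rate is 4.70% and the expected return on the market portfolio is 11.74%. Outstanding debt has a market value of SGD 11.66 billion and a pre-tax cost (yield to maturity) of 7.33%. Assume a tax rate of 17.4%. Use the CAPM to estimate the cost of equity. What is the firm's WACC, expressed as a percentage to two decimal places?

Market risk premium = 11.74% − 4.7% = 7.04%.
Cost of equity via CAPM: Re = 4.7% + 1.19 × 7.04% = 13.0776%.
Total capital V = 6.39 + 11.66 = 18.05.
Equity: weight = 6.39/18.05 = 0.3540; cost = 13.0776%.
Debt: weight = 11.66/18.05 = 0.6460; after-tax cost = 7.33% × (1 − 17.4%) = 6.0546%.
WACC = 0.3540 × 13.0776% + 0.6460 × 6.0546% = 8.5408%.

8.54%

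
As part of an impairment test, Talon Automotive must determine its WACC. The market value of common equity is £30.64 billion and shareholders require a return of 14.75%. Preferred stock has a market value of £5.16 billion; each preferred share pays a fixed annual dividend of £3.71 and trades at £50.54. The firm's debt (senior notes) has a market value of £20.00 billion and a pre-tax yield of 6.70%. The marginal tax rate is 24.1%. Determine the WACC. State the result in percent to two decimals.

10.60%

Cost of preferred: Rp = 3.71 / 50.54 = 7.3407%.
Total capital V = 30.64 + 5.16 + 20 = 55.8.
Equity: weight = 30.64/55.8 = 0.5491; cost = 14.75%.
Preferred: weight = 5.16/55.8 = 0.0925; cost = 7.3407%.
Senior notes: weight = 20/55.8 = 0.3584; after-tax cost = 6.7% × (1 − 24.1%) = 5.0853%.
WACC = 0.5491 × 14.7500% + 0.0925 × 7.3407% + 0.3584 × 5.0853% = 10.6008%.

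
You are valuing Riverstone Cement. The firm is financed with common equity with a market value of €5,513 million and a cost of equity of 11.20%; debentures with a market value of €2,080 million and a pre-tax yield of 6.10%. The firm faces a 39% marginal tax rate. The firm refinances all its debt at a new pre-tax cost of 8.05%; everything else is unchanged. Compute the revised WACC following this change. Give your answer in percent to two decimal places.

9.48%

After the change:
Total capital V = 5513 + 2080 = 7593.
Equity: weight = 5513/7593 = 0.7261; cost = 11.2%.
Debentures: weight = 2080/7593 = 0.2739; after-tax cost = 8.05% × (1 − 39%) = 4.9105%.
WACC = 0.7261 × 11.2000% + 0.2739 × 4.9105% = 9.4771%.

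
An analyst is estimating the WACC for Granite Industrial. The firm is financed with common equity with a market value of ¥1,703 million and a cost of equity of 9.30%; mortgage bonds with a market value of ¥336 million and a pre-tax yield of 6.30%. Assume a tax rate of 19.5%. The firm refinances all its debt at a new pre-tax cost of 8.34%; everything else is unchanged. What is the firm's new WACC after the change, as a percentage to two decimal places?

After the change:
Total capital V = 1703 + 336 = 2039.
Equity: weight = 1703/2039 = 0.8352; cost = 9.3%.
Mortgage bonds: weight = 336/2039 = 0.1648; after-tax cost = 8.34% × (1 − 19.5%) = 6.7137%.
WACC = 0.8352 × 9.3000% + 0.1648 × 6.7137% = 8.8738%.

8.87%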